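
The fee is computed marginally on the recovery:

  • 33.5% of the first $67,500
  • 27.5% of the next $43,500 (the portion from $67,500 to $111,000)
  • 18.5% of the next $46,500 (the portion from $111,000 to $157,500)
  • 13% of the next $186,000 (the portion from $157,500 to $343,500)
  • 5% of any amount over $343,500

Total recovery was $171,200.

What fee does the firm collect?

$44,958.50

First $67,500 at 33.5% = $22,612.50
Next $43,500 at 27.5% = $11,962.50
Next $46,500 at 18.5% = $8,602.50
Remaining $13,700 at 13% = $1,781.00
Fee: $22,612.50 + $11,962.50 + $8,602.50 + $1,781.00 = $44,958.50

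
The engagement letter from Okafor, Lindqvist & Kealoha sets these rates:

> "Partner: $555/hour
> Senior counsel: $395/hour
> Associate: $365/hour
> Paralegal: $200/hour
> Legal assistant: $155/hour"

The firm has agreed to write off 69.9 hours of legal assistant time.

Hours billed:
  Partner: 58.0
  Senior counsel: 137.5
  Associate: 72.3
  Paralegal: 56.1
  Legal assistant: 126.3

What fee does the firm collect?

Partner: 58.0 × $555 = $32,190.00
Senior counsel: 137.5 × $395 = $54,312.50
Associate: 72.3 × $365 = $26,389.50
Paralegal: 56.1 × $200 = $11,220.00
Legal assistant: 126.3 × $155 = $19,576.50
Subtotal: $143,688.50
Write-off: 69.9 × $155 = $10,834.50
Total: $143,688.50 − $10,834.50 = $132,854.00

$132,854.00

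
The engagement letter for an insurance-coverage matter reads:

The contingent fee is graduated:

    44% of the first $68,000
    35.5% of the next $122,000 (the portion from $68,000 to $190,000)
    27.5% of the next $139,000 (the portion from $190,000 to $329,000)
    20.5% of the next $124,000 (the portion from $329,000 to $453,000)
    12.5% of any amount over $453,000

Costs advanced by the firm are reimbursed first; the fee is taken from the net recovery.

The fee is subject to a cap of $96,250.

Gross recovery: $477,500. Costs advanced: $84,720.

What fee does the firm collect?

$96,250.00

Fee base (net of costs): $477,500 − $84,720 = $392,780
First $68,000 at 44% = $29,920.00
Next $122,000 at 35.5% = $43,310.00
Next $139,000 at 27.5% = $38,225.00
Remaining $63,780 at 20.5% = $13,074.90
Fee: $29,920.00 + $43,310.00 + $38,225.00 + $13,074.90 = $124,529.90
$124,529.90 exceeds the $96,250 cap, so the fee is capped at $96,250.00.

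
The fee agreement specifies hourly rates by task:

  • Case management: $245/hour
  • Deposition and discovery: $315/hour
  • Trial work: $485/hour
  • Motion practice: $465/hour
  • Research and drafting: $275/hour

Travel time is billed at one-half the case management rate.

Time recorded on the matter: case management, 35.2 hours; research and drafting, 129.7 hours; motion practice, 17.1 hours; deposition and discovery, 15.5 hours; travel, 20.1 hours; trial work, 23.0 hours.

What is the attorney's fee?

$70,742.75

Case management: 35.2 × $245 = $8,624.00
Deposition and discovery: 15.5 × $315 = $4,882.50
Trial work: 23.0 × $485 = $11,155.00
Motion practice: 17.1 × $465 = $7,951.50
Research and drafting: 129.7 × $275 = $35,667.50
Subtotal: $8,624.00 + $4,882.50 + $11,155.00 + $7,951.50 + $35,667.50 = $68,280.50
Travel: 20.1 × ($245 ÷ 2) = 20.1 × $122.50 = $2,462.25
Total: $68,280.50 + $2,462.25 = $70,742.75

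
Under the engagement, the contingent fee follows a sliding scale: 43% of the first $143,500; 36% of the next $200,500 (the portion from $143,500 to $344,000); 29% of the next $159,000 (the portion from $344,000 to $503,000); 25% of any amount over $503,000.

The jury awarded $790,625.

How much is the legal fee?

$251,901.25

First $143,500 at 43% = $61,705.00
Next $200,500 at 36% = $72,180.00
Next $159,000 at 29% = $46,110.00
Remaining $287,625 at 25% = $71,906.25
Fee: $61,705.00 + $72,180.00 + $46,110.00 + $71,906.25 = $251,901.25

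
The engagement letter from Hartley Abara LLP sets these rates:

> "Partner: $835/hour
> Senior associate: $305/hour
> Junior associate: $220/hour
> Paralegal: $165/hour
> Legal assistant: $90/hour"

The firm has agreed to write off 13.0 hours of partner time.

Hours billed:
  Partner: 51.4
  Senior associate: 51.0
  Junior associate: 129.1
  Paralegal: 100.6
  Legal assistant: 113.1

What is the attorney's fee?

$102,799.00

Partner: 51.4 × $835 = $42,919.00
Senior associate: 51.0 × $305 = $15,555.00
Junior associate: 129.1 × $220 = $28,402.00
Paralegal: 100.6 × $165 = $16,599.00
Legal assistant: 113.1 × $90 = $10,179.00
Subtotal: $113,654.00
Write-off: 13.0 × $835 = $10,855.00
Total: $113,654.00 − $10,855.00 = $102,799.00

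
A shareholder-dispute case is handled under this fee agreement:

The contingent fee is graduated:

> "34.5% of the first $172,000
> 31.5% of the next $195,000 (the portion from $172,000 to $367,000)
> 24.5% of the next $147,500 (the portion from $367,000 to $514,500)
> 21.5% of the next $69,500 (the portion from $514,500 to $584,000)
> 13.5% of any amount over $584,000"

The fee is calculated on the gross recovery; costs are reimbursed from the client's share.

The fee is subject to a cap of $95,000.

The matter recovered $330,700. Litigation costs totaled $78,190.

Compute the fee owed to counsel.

Fee base is the gross recovery, $330,700; costs are reimbursed separately.
First $172,000 at 34.5% = $59,340.00
Remaining $158,700 at 31.5% = $49,990.50
Fee: $59,340.00 + $49,990.50 = $109,330.50
$109,330.50 exceeds the $95,000 cap, so the fee is capped at $95,000.00.

$95,000.00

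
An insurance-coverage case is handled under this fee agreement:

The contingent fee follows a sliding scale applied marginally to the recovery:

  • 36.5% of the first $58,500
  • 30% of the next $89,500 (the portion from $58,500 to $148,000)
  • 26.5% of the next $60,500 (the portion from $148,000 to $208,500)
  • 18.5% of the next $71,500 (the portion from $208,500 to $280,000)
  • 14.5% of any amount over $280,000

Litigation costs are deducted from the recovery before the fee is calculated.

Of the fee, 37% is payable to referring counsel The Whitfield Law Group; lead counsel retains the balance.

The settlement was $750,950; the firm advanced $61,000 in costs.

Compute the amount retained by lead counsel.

Fee base (net of costs): $750,950 − $61,000 = $689,950
First $58,500 at 36.5% = $21,352.50
Next $89,500 at 30% = $26,850.00
Next $60,500 at 26.5% = $16,032.50
Next $71,500 at 18.5% = $13,227.50
Remaining $409,950 at 14.5% = $59,442.75
Fee: $21,352.50 + $26,850.00 + $16,032.50 + $13,227.50 + $59,442.75 = $136,905.25
Referral share: 37% of $136,905.25 = $50,654.94; lead counsel retains $136,905.25 − $50,654.94 = $86,250.31.

$86,250.31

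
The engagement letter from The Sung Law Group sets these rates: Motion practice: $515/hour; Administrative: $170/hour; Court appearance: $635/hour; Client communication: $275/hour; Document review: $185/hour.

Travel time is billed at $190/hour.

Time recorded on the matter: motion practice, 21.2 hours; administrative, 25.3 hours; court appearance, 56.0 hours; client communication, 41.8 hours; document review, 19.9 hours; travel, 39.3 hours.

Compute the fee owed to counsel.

$73,422.50

Motion practice: 21.2 × $515 = $10,918.00
Administrative: 25.3 × $170 = $4,301.00
Court appearance: 56.0 × $635 = $35,560.00
Client communication: 41.8 × $275 = $11,495.00
Document review: 19.9 × $185 = $3,681.50
Subtotal: $10,918.00 + $4,301.00 + $35,560.00 + $11,495.00 + $3,681.50 = $65,955.50
Travel: 39.3 × $190 = $7,467.00
Total: $65,955.50 + $7,467.00 = $73,422.50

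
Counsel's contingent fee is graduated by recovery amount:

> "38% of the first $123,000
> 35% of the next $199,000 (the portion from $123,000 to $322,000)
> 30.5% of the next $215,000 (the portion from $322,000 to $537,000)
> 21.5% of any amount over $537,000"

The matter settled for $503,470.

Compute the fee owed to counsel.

$171,738.35

First $123,000 at 38% = $46,740.00
Next $199,000 at 35% = $69,650.00
Remaining $181,470 at 30.5% = $55,348.35
Fee: $46,740.00 + $69,650.00 + $55,348.35 = $171,738.35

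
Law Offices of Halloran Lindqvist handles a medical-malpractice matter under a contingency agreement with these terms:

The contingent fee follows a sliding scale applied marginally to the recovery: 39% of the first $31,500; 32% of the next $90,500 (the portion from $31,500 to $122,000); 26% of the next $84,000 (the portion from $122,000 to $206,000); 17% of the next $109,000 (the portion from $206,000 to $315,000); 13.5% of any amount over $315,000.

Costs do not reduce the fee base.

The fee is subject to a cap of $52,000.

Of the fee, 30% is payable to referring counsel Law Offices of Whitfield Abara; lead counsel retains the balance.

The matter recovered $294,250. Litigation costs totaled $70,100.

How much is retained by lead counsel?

$36,400.00

Fee base is the gross recovery, $294,250; costs are reimbursed separately.
First $31,500 at 39% = $12,285.00
Next $90,500 at 32% = $28,960.00
Next $84,000 at 26% = $21,840.00
Remaining $88,250 at 17% = $15,002.50
Fee: $12,285.00 + $28,960.00 + $21,840.00 + $15,002.50 = $78,087.50
$78,087.50 exceeds the $52,000 cap, so the fee is capped at $52,000.00.
Referral share: 30% of $52,000.00 = $15,600.00; lead counsel retains $52,000.00 − $15,600.00 = $36,400.00.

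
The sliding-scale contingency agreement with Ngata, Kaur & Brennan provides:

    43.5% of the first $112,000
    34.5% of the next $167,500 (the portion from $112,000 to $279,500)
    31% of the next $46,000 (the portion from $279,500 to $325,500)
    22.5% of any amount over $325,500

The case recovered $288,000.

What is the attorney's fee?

First $112,000 at 43.5% = $48,720.00
Next $167,500 at 34.5% = $57,787.50
Remaining $8,500 at 31% = $2,635.00
Fee: $48,720.00 + $57,787.50 + $2,635.00 = $109,142.50

$109,142.50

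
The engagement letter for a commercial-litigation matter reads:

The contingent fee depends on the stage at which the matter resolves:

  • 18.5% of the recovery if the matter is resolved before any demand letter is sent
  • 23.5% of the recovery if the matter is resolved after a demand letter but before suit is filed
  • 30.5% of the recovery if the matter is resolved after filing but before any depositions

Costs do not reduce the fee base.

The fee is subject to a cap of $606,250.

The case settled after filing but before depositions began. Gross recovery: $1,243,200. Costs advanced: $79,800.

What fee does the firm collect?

Fee base is the gross recovery, $1,243,200; costs are reimbursed separately.
The matter settled after filing but before depositions began, so the 30.5% rate applies.
$1,243,200 × 30.5% = $379,176.00
$379,176.00 is under the $606,250 cap.

$379,176.00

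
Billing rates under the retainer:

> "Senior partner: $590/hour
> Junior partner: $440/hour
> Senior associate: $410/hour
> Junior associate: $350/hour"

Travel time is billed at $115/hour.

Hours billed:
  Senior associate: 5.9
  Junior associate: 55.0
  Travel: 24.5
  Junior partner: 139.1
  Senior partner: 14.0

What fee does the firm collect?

Senior partner: 14.0 × $590 = $8,260.00
Junior partner: 139.1 × $440 = $61,204.00
Senior associate: 5.9 × $410 = $2,419.00
Junior associate: 55.0 × $350 = $19,250.00
Subtotal: $8,260.00 + $61,204.00 + $2,419.00 + $19,250.00 = $91,133.00
Travel: 24.5 × $115 = $2,817.50
Total: $91,133.00 + $2,817.50 = $93,950.50

$93,950.50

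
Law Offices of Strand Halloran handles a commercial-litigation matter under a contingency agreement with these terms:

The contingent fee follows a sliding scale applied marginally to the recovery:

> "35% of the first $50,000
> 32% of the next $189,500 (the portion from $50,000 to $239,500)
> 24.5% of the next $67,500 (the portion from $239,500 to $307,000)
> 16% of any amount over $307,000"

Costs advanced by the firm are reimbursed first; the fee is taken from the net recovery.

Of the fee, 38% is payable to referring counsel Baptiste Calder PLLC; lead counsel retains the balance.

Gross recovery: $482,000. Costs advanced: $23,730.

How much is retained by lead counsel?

Fee base (net of costs): $482,000 − $23,730 = $458,270
First $50,000 at 35% = $17,500.00
Next $189,500 at 32% = $60,640.00
Next $67,500 at 24.5% = $16,537.50
Remaining $151,270 at 16% = $24,203.20
Fee: $17,500.00 + $60,640.00 + $16,537.50 + $24,203.20 = $118,880.70
Referral share: 38% of $118,880.70 = $45,174.67; lead counsel retains $118,880.70 − $45,174.67 = $73,706.03.

$73,706.03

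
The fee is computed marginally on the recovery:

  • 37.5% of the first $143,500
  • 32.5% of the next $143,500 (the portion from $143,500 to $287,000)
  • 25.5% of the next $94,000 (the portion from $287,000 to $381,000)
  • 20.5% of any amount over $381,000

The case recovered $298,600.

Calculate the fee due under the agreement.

First $143,500 at 37.5% = $53,812.50
Next $143,500 at 32.5% = $46,637.50
Remaining $11,600 at 25.5% = $2,958.00
Fee: $53,812.50 + $46,637.50 + $2,958.00 = $103,408.00

$103,408.00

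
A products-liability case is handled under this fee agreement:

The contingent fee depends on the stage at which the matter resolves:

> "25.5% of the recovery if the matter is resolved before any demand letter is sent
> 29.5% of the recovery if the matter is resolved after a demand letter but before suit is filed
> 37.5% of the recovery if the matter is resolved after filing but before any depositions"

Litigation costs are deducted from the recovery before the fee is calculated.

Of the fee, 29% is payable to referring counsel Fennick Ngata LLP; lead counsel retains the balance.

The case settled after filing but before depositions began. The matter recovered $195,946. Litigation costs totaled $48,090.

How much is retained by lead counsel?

$39,366.66

Fee base (net of costs): $195,946 − $48,090 = $147,856
The matter settled after filing but before depositions began, so the 37.5% rate applies.
$147,856 × 37.5% = $55,446.00
Referral share: 29% of $55,446.00 = $16,079.34; lead counsel retains $55,446.00 − $16,079.34 = $39,366.66.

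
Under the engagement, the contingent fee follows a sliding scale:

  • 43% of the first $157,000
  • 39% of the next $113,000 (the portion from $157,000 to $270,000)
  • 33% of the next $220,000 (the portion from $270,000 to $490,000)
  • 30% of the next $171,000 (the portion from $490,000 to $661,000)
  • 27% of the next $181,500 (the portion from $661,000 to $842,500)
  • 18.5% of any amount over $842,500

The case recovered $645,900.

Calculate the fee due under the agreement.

First $157,000 at 43% = $67,510.00
Next $113,000 at 39% = $44,070.00
Next $220,000 at 33% = $72,600.00
Remaining $155,900 at 30% = $46,770.00
Fee: $67,510.00 + $44,070.00 + $72,600.00 + $46,770.00 = $230,950.00

$230,950.00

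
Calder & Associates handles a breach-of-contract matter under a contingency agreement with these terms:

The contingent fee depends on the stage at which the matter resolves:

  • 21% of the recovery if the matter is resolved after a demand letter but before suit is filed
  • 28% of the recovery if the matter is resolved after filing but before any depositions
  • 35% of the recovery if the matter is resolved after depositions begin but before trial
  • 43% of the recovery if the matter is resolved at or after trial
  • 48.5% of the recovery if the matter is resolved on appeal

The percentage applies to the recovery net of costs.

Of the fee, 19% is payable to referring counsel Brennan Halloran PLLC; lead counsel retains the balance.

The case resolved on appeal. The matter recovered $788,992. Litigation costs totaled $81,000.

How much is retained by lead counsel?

$278,134.66

Fee base (net of costs): $788,992 − $81,000 = $707,992
The matter resolved on appeal, so the 48.5% rate applies.
$707,992 × 48.5% = $343,376.12
Referral share: 19% of $343,376.12 = $65,241.46; lead counsel retains $343,376.12 − $65,241.46 = $278,134.66.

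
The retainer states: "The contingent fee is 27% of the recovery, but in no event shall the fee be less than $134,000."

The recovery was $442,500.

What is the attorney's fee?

27% of $442,500 = $119,475.00
That is below the $134,000 minimum, so the minimum applies.

$134,000.00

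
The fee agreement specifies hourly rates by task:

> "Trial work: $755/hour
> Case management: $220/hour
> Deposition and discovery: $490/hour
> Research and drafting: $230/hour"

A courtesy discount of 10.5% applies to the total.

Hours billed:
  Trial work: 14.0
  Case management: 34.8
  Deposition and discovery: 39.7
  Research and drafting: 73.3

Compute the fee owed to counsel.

$48,811.51

Trial work: 14.0 × $755 = $10,570.00
Case management: 34.8 × $220 = $7,656.00
Deposition and discovery: 39.7 × $490 = $19,453.00
Research and drafting: 73.3 × $230 = $16,859.00
Subtotal: $54,538.00
Less 10.5% discount: −$5,726.49
Total: $54,538.00 − $5,726.49 = $48,811.51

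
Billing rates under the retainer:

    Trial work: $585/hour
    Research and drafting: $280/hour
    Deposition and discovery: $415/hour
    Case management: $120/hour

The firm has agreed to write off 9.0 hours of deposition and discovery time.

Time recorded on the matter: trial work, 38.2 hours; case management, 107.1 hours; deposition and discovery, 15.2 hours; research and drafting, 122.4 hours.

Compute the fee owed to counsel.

Trial work: 38.2 × $585 = $22,347.00
Research and drafting: 122.4 × $280 = $34,272.00
Deposition and discovery: 15.2 × $415 = $6,308.00
Case management: 107.1 × $120 = $12,852.00
Subtotal: $75,779.00
Write-off: 9.0 × $415 = $3,735.00
Total: $75,779.00 − $3,735.00 = $72,044.00

$72,044.00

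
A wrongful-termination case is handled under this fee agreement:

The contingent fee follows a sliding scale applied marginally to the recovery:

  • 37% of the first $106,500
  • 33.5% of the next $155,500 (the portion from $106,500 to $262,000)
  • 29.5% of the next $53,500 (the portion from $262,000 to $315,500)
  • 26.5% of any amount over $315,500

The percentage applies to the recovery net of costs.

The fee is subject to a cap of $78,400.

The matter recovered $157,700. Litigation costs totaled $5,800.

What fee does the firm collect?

Fee base (net of costs): $157,700 − $5,800 = $151,900
First $106,500 at 37% = $39,405.00
Remaining $45,400 at 33.5% = $15,209.00
Fee: $39,405.00 + $15,209.00 = $54,614.00
$54,614.00 is under the $78,400 cap.

$54,614.00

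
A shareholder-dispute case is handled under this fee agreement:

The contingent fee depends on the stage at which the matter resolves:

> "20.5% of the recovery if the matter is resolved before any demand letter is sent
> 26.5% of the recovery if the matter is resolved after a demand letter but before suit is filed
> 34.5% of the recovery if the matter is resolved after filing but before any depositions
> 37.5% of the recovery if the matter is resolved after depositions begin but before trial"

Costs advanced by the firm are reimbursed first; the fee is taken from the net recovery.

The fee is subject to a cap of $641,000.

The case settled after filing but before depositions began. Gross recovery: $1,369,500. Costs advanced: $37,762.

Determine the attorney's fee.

Fee base (net of costs): $1,369,500 − $37,762 = $1,331,738
The matter settled after filing but before depositions began, so the 34.5% rate applies.
$1,331,738 × 34.5% = $459,449.61
$459,449.61 is under the $641,000 cap.

$459,449.61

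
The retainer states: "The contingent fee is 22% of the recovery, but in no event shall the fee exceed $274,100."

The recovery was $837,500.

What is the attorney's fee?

$184,250.00

22% of $837,500 = $184,250.00
That is under the $274,100 cap.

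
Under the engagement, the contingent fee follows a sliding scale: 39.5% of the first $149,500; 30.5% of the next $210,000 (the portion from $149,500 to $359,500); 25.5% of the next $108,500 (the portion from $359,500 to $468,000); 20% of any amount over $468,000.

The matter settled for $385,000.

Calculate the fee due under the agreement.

$129,605.00

First $149,500 at 39.5% = $59,052.50
Next $210,000 at 30.5% = $64,050.00
Remaining $25,500 at 25.5% = $6,502.50
Fee: $59,052.50 + $64,050.00 + $6,502.50 = $129,605.00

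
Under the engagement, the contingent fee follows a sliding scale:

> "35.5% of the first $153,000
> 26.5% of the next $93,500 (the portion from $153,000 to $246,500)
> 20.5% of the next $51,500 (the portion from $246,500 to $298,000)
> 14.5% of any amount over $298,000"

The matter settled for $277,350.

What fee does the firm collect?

First $153,000 at 35.5% = $54,315.00
Next $93,500 at 26.5% = $24,777.50
Remaining $30,850 at 20.5% = $6,324.25
Fee: $54,315.00 + $24,777.50 + $6,324.25 = $85,416.75

$85,416.75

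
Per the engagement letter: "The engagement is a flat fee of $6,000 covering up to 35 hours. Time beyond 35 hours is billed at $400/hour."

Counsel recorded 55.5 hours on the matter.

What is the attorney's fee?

Flat fee: $6,000.00
Excess hours: 55.5 − 35 = 20.5
Overrun: 20.5 × $400 = $8,200.00
Total: $6,000.00 + $8,200.00 = $14,200.00

$14,200.00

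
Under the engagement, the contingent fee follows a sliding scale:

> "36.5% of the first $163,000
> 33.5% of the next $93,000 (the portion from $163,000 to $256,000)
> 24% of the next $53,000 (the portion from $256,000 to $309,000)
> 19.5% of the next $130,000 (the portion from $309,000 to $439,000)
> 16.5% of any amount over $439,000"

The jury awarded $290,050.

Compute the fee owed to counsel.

$98,822.00

First $163,000 at 36.5% = $59,495.00
Next $93,000 at 33.5% = $31,155.00
Remaining $34,050 at 24% = $8,172.00
Fee: $59,495.00 + $31,155.00 + $8,172.00 = $98,822.00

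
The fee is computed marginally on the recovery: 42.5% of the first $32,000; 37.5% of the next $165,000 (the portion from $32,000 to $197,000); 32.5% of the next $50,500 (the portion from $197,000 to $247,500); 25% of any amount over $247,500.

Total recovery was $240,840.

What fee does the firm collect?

$89,723.00

First $32,000 at 42.5% = $13,600.00
Next $165,000 at 37.5% = $61,875.00
Remaining $43,840 at 32.5% = $14,248.00
Fee: $13,600.00 + $61,875.00 + $14,248.00 = $89,723.00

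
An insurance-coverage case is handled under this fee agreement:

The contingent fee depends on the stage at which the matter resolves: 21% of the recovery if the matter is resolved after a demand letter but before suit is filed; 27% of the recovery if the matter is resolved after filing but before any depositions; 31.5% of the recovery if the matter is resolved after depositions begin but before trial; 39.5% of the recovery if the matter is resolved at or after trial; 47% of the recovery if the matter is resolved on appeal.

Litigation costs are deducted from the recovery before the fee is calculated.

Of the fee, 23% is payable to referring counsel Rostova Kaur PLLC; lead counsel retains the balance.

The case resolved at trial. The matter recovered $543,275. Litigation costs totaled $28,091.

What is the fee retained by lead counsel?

Fee base (net of costs): $543,275 − $28,091 = $515,184
The matter resolved at trial, so the 39.5% rate applies.
$515,184 × 39.5% = $203,497.68
Referral share: 23% of $203,497.68 = $46,804.47; lead counsel retains $203,497.68 − $46,804.47 = $156,693.21.

$156,693.21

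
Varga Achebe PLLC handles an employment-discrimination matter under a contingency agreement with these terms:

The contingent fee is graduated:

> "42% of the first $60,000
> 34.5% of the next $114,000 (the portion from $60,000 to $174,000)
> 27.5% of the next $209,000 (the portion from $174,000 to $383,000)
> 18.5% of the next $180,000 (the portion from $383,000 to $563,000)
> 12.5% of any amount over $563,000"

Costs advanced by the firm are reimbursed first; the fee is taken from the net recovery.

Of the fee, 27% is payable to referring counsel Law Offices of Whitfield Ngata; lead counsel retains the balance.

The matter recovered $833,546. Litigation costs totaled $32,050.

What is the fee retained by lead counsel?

$135,135.41

Fee base (net of costs): $833,546 − $32,050 = $801,496
First $60,000 at 42% = $25,200.00
Next $114,000 at 34.5% = $39,330.00
Next $209,000 at 27.5% = $57,475.00
Next $180,000 at 18.5% = $33,300.00
Remaining $238,496 at 12.5% = $29,812.00
Fee: $25,200.00 + $39,330.00 + $57,475.00 + $33,300.00 + $29,812.00 = $185,117.00
Referral share: 27% of $185,117.00 = $49,981.59; lead counsel retains $185,117.00 − $49,981.59 = $135,135.41.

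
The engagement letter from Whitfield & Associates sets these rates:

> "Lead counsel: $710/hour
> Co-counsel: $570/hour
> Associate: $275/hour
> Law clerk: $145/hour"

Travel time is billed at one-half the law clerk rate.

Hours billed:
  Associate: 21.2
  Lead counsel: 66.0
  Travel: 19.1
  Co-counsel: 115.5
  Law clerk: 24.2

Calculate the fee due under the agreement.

Lead counsel: 66.0 × $710 = $46,860.00
Co-counsel: 115.5 × $570 = $65,835.00
Associate: 21.2 × $275 = $5,830.00
Law clerk: 24.2 × $145 = $3,509.00
Subtotal: $46,860.00 + $65,835.00 + $5,830.00 + $3,509.00 = $122,034.00
Travel: 19.1 × ($145 ÷ 2) = 19.1 × $72.50 = $1,384.75
Total: $122,034.00 + $1,384.75 = $123,418.75

$123,418.75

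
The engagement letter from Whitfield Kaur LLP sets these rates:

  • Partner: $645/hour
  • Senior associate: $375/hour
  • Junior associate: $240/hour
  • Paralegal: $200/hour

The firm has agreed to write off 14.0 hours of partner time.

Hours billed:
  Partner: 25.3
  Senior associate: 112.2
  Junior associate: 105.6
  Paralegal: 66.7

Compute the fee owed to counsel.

Partner: 25.3 × $645 = $16,318.50
Senior associate: 112.2 × $375 = $42,075.00
Junior associate: 105.6 × $240 = $25,344.00
Paralegal: 66.7 × $200 = $13,340.00
Subtotal: $97,077.50
Write-off: 14.0 × $645 = $9,030.00
Total: $97,077.50 − $9,030.00 = $88,047.50

$88,047.50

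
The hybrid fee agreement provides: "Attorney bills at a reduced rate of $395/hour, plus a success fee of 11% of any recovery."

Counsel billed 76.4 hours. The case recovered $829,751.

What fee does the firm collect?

$121,450.61

Hourly: 76.4 × $395 = $30,178.00
Success fee: 11% of $829,751 = $91,272.61
Total: $30,178.00 + $91,272.61 = $121,450.61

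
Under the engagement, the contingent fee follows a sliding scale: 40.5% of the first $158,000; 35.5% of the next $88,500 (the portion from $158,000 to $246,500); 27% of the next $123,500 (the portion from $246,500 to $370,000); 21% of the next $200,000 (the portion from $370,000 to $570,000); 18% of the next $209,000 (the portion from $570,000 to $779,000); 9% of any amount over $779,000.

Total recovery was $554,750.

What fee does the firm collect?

First $158,000 at 40.5% = $63,990.00
Next $88,500 at 35.5% = $31,417.50
Next $123,500 at 27% = $33,345.00
Remaining $184,750 at 21% = $38,797.50
Fee: $63,990.00 + $31,417.50 + $33,345.00 + $38,797.50 = $167,550.00

$167,550.00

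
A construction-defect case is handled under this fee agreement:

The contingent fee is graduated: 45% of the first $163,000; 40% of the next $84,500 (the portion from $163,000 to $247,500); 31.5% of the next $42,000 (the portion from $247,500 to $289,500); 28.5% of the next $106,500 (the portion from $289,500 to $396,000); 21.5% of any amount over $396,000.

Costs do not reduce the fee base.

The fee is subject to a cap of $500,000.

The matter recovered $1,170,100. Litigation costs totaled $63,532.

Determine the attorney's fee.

Fee base is the gross recovery, $1,170,100; costs are reimbursed separately.
First $163,000 at 45% = $73,350.00
Next $84,500 at 40% = $33,800.00
Next $42,000 at 31.5% = $13,230.00
Next $106,500 at 28.5% = $30,352.50
Remaining $774,100 at 21.5% = $166,431.50
Fee: $73,350.00 + $33,800.00 + $13,230.00 + $30,352.50 + $166,431.50 = $317,164.00
$317,164.00 is under the $500,000 cap.

$317,164.00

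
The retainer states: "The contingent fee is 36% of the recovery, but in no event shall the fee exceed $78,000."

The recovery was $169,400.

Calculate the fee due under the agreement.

36% of $169,400 = $60,984.00
That is under the $78,000 cap.

$60,984.00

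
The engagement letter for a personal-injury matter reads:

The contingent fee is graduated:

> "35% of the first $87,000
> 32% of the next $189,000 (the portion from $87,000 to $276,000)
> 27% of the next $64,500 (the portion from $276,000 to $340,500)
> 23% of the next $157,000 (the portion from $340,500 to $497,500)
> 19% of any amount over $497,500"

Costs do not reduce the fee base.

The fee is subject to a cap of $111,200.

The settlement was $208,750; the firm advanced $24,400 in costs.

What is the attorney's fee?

$69,410.00

Fee base is the gross recovery, $208,750; costs are reimbursed separately.
First $87,000 at 35% = $30,450.00
Remaining $121,750 at 32% = $38,960.00
Fee: $30,450.00 + $38,960.00 = $69,410.00
$69,410.00 is under the $111,200 cap.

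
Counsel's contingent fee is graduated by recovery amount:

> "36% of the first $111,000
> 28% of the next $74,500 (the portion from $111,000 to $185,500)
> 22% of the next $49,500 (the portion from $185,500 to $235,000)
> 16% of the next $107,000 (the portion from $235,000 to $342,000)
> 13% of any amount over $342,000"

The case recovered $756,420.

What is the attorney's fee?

First $111,000 at 36% = $39,960.00
Next $74,500 at 28% = $20,860.00
Next $49,500 at 22% = $10,890.00
Next $107,000 at 16% = $17,120.00
Remaining $414,420 at 13% = $53,874.60
Fee: $39,960.00 + $20,860.00 + $10,890.00 + $17,120.00 + $53,874.60 = $142,704.60

$142,704.60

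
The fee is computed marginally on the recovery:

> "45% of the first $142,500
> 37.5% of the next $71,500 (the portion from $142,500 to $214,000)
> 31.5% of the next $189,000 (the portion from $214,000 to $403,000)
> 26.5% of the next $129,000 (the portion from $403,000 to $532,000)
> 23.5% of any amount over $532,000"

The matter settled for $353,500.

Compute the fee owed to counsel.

First $142,500 at 45% = $64,125.00
Next $71,500 at 37.5% = $26,812.50
Remaining $139,500 at 31.5% = $43,942.50
Fee: $64,125.00 + $26,812.50 + $43,942.50 = $134,880.00

$134,880.00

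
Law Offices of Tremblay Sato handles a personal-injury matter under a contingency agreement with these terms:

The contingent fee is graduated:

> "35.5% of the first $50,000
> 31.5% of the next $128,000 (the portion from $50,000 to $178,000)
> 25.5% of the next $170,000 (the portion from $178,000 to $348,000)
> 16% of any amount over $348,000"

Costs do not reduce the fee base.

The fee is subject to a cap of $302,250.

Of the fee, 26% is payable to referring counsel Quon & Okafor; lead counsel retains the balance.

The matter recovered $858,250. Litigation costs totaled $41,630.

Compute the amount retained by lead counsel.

$135,464.40

Fee base is the gross recovery, $858,250; costs are reimbursed separately.
First $50,000 at 35.5% = $17,750.00
Next $128,000 at 31.5% = $40,320.00
Next $170,000 at 25.5% = $43,350.00
Remaining $510,250 at 16% = $81,640.00
Fee: $17,750.00 + $40,320.00 + $43,350.00 + $81,640.00 = $183,060.00
$183,060.00 is under the $302,250 cap.
Referral share: 26% of $183,060.00 = $47,595.60; lead counsel retains $183,060.00 − $47,595.60 = $135,464.40.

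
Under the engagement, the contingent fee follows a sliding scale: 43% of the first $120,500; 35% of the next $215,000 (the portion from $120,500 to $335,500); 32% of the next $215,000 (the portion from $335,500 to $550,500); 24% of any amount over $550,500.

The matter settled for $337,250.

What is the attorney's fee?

$127,625.00

First $120,500 at 43% = $51,815.00
Next $215,000 at 35% = $75,250.00
Remaining $1,750 at 32% = $560.00
Fee: $51,815.00 + $75,250.00 + $560.00 = $127,625.00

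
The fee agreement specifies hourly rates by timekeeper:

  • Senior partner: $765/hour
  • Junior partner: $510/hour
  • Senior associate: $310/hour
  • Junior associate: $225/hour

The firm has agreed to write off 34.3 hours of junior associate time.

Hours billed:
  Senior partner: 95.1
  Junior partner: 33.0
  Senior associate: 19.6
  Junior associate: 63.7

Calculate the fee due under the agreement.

$102,272.50

Senior partner: 95.1 × $765 = $72,751.50
Junior partner: 33.0 × $510 = $16,830.00
Senior associate: 19.6 × $310 = $6,076.00
Junior associate: 63.7 × $225 = $14,332.50
Subtotal: $109,990.00
Write-off: 34.3 × $225 = $7,717.50
Total: $109,990.00 − $7,717.50 = $102,272.50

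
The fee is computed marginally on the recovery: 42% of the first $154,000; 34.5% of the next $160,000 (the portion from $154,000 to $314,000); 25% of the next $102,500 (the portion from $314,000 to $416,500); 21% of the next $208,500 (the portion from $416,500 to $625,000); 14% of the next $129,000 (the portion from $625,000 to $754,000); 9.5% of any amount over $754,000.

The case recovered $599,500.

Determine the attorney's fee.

First $154,000 at 42% = $64,680.00
Next $160,000 at 34.5% = $55,200.00
Next $102,500 at 25% = $25,625.00
Remaining $183,000 at 21% = $38,430.00
Fee: $64,680.00 + $55,200.00 + $25,625.00 + $38,430.00 = $183,935.00

$183,935.00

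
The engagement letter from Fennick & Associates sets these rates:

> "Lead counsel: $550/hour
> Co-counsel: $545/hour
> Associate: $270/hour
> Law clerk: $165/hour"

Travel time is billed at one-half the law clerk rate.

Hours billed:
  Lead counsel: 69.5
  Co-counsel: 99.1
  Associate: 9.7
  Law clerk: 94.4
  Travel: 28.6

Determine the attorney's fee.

Lead counsel: 69.5 × $550 = $38,225.00
Co-counsel: 99.1 × $545 = $54,009.50
Associate: 9.7 × $270 = $2,619.00
Law clerk: 94.4 × $165 = $15,576.00
Subtotal: $38,225.00 + $54,009.50 + $2,619.00 + $15,576.00 = $110,429.50
Travel: 28.6 × ($165 ÷ 2) = 28.6 × $82.50 = $2,359.50
Total: $110,429.50 + $2,359.50 = $112,789.00

$112,789.00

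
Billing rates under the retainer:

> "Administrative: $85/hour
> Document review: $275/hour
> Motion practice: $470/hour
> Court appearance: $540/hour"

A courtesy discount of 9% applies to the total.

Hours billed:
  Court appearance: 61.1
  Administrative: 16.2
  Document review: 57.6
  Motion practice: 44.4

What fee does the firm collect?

Administrative: 16.2 × $85 = $1,377.00
Document review: 57.6 × $275 = $15,840.00
Motion practice: 44.4 × $470 = $20,868.00
Court appearance: 61.1 × $540 = $32,994.00
Subtotal: $71,079.00
Less 9% discount: −$6,397.11
Total: $71,079.00 − $6,397.11 = $64,681.89

$64,681.89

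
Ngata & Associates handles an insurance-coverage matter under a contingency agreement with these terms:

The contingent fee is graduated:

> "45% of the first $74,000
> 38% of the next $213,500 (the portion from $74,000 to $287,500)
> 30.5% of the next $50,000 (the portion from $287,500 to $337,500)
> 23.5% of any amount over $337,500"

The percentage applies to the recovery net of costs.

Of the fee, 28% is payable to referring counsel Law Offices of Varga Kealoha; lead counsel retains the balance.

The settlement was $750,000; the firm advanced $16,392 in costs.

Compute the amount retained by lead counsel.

$160,391.07

Fee base (net of costs): $750,000 − $16,392 = $733,608
First $74,000 at 45% = $33,300.00
Next $213,500 at 38% = $81,130.00
Next $50,000 at 30.5% = $15,250.00
Remaining $396,108 at 23.5% = $93,085.38
Fee: $33,300.00 + $81,130.00 + $15,250.00 + $93,085.38 = $222,765.38
Referral share: 28% of $222,765.38 = $62,374.31; lead counsel retains $222,765.38 − $62,374.31 = $160,391.07.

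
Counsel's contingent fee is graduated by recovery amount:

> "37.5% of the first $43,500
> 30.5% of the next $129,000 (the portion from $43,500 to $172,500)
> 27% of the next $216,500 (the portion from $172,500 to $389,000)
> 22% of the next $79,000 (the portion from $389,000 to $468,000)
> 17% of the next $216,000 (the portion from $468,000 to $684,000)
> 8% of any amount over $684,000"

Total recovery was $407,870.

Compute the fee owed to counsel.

$118,263.90

First $43,500 at 37.5% = $16,312.50
Next $129,000 at 30.5% = $39,345.00
Next $216,500 at 27% = $58,455.00
Remaining $18,870 at 22% = $4,151.40
Fee: $16,312.50 + $39,345.00 + $58,455.00 + $4,151.40 = $118,263.90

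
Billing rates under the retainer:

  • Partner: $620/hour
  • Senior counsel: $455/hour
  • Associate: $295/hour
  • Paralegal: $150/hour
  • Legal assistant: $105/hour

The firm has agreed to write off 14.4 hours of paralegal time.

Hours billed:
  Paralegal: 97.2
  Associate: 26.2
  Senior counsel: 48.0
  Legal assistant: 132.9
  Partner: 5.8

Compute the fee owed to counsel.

Partner: 5.8 × $620 = $3,596.00
Senior counsel: 48.0 × $455 = $21,840.00
Associate: 26.2 × $295 = $7,729.00
Paralegal: 97.2 × $150 = $14,580.00
Legal assistant: 132.9 × $105 = $13,954.50
Subtotal: $61,699.50
Write-off: 14.4 × $150 = $2,160.00
Total: $61,699.50 − $2,160.00 = $59,539.50

$59,539.50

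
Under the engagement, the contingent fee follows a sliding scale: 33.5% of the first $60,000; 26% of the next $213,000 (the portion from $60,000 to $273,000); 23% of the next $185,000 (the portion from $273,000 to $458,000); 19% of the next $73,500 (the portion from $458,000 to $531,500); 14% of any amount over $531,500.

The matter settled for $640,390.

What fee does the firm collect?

$147,239.60

First $60,000 at 33.5% = $20,100.00
Next $213,000 at 26% = $55,380.00
Next $185,000 at 23% = $42,550.00
Next $73,500 at 19% = $13,965.00
Remaining $108,890 at 14% = $15,244.60
Fee: $20,100.00 + $55,380.00 + $42,550.00 + $13,965.00 + $15,244.60 = $147,239.60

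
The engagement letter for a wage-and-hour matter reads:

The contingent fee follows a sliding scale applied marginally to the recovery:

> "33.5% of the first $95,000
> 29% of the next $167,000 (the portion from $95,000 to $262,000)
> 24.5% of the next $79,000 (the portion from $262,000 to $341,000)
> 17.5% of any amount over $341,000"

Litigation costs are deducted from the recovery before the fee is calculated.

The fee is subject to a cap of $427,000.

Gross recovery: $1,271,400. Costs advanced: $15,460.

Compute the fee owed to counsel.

Fee base (net of costs): $1,271,400 − $15,460 = $1,255,940
First $95,000 at 33.5% = $31,825.00
Next $167,000 at 29% = $48,430.00
Next $79,000 at 24.5% = $19,355.00
Remaining $914,940 at 17.5% = $160,114.50
Fee: $31,825.00 + $48,430.00 + $19,355.00 + $160,114.50 = $259,724.50
$259,724.50 is under the $427,000 cap.

$259,724.50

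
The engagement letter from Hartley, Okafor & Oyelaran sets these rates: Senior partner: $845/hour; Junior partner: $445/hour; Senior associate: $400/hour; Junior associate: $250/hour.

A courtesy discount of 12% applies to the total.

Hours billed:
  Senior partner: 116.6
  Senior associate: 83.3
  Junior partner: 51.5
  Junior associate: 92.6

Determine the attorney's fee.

$156,564.76

Senior partner: 116.6 × $845 = $98,527.00
Junior partner: 51.5 × $445 = $22,917.50
Senior associate: 83.3 × $400 = $33,320.00
Junior associate: 92.6 × $250 = $23,150.00
Subtotal: $177,914.50
Less 12% discount: −$21,349.74
Total: $177,914.50 − $21,349.74 = $156,564.76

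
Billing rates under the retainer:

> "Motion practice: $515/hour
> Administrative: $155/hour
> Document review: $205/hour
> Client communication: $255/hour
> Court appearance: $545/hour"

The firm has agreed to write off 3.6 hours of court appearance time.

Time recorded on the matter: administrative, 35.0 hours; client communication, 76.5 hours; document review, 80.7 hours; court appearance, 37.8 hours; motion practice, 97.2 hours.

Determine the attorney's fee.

$110,173.00

Motion practice: 97.2 × $515 = $50,058.00
Administrative: 35.0 × $155 = $5,425.00
Document review: 80.7 × $205 = $16,543.50
Client communication: 76.5 × $255 = $19,507.50
Court appearance: 37.8 × $545 = $20,601.00
Subtotal: $112,135.00
Write-off: 3.6 × $545 = $1,962.00
Total: $112,135.00 − $1,962.00 = $110,173.00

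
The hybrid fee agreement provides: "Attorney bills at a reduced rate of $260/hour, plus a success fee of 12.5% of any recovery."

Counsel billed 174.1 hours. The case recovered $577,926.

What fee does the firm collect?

Hourly: 174.1 × $260 = $45,266.00
Success fee: 12.5% of $577,926 = $72,240.75
Total: $45,266.00 + $72,240.75 = $117,506.75

$117,506.75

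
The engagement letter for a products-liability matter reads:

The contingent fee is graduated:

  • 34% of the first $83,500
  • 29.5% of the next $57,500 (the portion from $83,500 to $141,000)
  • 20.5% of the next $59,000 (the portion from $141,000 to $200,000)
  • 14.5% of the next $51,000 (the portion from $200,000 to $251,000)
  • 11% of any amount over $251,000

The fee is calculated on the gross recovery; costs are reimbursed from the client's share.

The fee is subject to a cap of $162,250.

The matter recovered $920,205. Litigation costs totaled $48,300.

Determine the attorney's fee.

$138,455.05

Fee base is the gross recovery, $920,205; costs are reimbursed separately.
First $83,500 at 34% = $28,390.00
Next $57,500 at 29.5% = $16,962.50
Next $59,000 at 20.5% = $12,095.00
Next $51,000 at 14.5% = $7,395.00
Remaining $669,205 at 11% = $73,612.55
Fee: $28,390.00 + $16,962.50 + $12,095.00 + $7,395.00 + $73,612.55 = $138,455.05
$138,455.05 is under the $162,250 cap.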